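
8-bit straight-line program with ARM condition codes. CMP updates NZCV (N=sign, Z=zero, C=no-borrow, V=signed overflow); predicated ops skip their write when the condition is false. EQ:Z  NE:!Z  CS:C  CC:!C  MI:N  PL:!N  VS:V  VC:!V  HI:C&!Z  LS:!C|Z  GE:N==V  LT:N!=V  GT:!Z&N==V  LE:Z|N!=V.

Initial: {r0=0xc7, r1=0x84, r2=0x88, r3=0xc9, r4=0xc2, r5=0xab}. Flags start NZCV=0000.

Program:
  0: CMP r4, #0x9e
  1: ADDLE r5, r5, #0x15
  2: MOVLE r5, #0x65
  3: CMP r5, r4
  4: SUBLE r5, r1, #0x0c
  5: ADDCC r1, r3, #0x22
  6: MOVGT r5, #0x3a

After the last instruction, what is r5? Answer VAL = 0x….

VAL = 0x78

[0] flags=0010 → (cmp)
[1] flags=0010 LE?F → skip
[2] flags=0010 LE?F → skip
[3] flags=1000 → (cmp)
[4] flags=1000 LE?T → r5=0x78
[5] flags=1000 CC?T → r1=0xeb
[6] flags=1000 GT?F → skip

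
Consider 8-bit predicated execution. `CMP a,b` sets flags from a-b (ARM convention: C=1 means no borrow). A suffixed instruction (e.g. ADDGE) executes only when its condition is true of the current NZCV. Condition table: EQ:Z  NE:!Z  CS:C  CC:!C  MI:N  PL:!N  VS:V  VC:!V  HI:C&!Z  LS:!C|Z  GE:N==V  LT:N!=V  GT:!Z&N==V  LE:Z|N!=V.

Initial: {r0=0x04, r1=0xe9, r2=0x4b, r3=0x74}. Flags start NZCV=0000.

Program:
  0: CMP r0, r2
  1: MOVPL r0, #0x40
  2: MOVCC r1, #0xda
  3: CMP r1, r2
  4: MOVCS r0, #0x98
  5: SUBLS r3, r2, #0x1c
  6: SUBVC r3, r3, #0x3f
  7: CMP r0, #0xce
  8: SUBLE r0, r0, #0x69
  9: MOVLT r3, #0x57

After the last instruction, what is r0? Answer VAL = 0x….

VAL = 0x2f

[0] flags=1000 → (cmp)
[1] flags=1000 PL?F → skip
[2] flags=1000 CC?T → r1=0xda
[3] flags=1010 → (cmp)
[4] flags=1010 CS?T → r0=0x98
[5] flags=1010 LS?F → skip
[6] flags=1010 VC?T → r3=0x35
[7] flags=1000 → (cmp)
[8] flags=1000 LE?T → r0=0x2f
[9] flags=1000 LT?T → r3=0x57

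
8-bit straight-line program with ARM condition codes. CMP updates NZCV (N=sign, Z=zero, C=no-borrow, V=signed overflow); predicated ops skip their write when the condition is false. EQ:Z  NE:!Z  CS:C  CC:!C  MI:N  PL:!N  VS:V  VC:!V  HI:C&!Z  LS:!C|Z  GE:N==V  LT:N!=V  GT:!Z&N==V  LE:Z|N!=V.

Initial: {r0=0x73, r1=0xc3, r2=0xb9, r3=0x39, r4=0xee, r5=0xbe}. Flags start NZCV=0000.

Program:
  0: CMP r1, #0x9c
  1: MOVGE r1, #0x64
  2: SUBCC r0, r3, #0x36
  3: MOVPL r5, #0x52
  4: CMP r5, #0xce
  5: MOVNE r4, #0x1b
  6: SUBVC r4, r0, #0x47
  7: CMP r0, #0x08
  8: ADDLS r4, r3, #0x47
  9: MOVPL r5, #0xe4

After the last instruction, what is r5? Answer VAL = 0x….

0: ✓ CMP  NZCV=0010
1: ✓ MOVGE  r1←0x64
2: · SUBCC
3: ✓ MOVPL  r5←0x52
4: ✓ CMP  NZCV=1001
5: ✓ MOVNE  r4←0x1b
6: · SUBVC
7: ✓ CMP  NZCV=0010
8: · ADDLS
9: ✓ MOVPL  r5←0xe4

VAL = 0xe4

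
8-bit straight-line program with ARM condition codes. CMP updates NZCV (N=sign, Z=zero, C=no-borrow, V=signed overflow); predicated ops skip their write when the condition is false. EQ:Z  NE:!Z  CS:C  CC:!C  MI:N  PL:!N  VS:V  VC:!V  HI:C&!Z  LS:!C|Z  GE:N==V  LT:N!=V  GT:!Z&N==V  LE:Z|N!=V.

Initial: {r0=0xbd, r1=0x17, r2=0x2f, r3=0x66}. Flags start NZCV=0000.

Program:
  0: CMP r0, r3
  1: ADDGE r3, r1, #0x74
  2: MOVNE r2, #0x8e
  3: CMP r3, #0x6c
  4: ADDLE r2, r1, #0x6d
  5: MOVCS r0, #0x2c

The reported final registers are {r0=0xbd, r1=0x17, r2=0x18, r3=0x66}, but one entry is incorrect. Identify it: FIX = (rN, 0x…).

FIX = (r2, 0x84)

0: ✓ CMP  NZCV=0011
1: · ADDGE
2: ✓ MOVNE  r2←0x8e
3: ✓ CMP  NZCV=1000
4: ✓ ADDLE  r2←0x84
5: · MOVCS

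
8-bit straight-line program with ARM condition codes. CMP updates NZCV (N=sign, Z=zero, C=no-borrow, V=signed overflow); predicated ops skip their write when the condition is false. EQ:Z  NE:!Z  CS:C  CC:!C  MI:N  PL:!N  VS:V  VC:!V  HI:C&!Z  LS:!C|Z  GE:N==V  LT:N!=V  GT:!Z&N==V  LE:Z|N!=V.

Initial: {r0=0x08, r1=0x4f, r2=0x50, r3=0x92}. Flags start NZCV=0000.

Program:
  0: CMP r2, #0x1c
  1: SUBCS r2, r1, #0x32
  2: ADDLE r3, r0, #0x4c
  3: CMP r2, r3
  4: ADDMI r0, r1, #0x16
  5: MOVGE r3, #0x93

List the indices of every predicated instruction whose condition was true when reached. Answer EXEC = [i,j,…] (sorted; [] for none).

[0] flags=0010 → (cmp)
[1] flags=0010 CS?T → r2=0x1d
[2] flags=0010 LE?F → skip
[3] flags=1001 → (cmp)
[4] flags=1001 MI?T → r0=0x65
[5] flags=1001 GE?T → r3=0x93

EXEC = [1,4,5]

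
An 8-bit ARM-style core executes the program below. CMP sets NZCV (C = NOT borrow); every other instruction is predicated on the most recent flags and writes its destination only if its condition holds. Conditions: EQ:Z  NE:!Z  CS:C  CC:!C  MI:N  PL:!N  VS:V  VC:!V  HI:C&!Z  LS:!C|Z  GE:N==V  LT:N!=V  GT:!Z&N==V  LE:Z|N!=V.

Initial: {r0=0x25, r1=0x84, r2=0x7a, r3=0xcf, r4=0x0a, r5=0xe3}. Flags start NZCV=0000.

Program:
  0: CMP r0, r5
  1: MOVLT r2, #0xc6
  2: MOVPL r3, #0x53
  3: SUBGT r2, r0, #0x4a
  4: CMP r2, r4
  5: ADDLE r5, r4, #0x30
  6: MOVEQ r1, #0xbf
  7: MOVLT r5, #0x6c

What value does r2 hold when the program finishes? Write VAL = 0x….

VAL = 0xdb

[0] flags=0000 → (cmp)
[1] flags=0000 LT?F → skip
[2] flags=0000 PL?T → r3=0x53
[3] flags=0000 GT?T → r2=0xdb
[4] flags=1010 → (cmp)
[5] flags=1010 LE?T → r5=0x3a
[6] flags=1010 EQ?F → skip
[7] flags=1010 LT?T → r5=0x6c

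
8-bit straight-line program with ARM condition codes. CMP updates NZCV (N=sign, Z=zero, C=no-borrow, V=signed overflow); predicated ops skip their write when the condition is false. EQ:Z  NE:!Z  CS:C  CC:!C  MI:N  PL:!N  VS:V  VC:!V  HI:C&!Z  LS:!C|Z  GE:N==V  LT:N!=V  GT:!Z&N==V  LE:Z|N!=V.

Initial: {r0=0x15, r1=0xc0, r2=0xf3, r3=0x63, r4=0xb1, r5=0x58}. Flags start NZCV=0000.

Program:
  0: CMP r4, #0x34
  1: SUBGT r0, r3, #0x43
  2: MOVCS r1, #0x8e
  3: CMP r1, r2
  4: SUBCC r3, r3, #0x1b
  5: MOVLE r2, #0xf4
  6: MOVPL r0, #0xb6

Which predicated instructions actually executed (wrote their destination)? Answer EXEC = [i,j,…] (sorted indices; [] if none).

0: ✓ CMP  NZCV=0011
1: · SUBGT
2: ✓ MOVCS  r1←0x8e
3: ✓ CMP  NZCV=1000
4: ✓ SUBCC  r3←0x48
5: ✓ MOVLE  r2←0xf4
6: · MOVPL

EXEC = [2,4,5]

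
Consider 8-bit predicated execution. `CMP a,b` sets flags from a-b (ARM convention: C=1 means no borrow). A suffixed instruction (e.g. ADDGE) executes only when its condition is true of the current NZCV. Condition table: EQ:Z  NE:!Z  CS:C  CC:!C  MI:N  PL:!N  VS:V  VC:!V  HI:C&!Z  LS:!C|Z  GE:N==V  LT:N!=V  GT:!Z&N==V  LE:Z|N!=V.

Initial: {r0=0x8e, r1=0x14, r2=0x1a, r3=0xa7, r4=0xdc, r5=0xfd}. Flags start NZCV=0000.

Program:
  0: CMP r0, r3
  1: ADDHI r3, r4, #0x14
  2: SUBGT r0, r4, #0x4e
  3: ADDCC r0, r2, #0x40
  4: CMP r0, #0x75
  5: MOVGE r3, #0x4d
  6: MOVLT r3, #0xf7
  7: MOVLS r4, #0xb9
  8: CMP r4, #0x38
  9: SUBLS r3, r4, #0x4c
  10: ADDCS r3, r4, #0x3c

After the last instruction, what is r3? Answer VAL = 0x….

[0] flags=1000 → (cmp)
[1] flags=1000 HI?F → skip
[2] flags=1000 GT?F → skip
[3] flags=1000 CC?T → r0=0x5a
[4] flags=1000 → (cmp)
[5] flags=1000 GE?F → skip
[6] flags=1000 LT?T → r3=0xf7
[7] flags=1000 LS?T → r4=0xb9
[8] flags=1010 → (cmp)
[9] flags=1010 LS?F → skip
[10] flags=1010 CS?T → r3=0xf5

VAL = 0xf5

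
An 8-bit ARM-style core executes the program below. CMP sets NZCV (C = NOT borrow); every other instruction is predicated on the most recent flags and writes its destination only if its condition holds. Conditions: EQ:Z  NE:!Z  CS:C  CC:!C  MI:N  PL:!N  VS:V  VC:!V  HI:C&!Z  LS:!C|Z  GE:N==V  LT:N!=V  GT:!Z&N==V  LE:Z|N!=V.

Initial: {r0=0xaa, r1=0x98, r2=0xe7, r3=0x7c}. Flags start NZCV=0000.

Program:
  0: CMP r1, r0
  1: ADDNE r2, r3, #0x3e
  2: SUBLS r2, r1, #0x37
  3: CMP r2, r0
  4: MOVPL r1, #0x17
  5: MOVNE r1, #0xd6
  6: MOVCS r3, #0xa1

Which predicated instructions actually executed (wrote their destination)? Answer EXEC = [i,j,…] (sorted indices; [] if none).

[0] flags=1000 → (cmp)
[1] flags=1000 NE?T → r2=0xba
[2] flags=1000 LS?T → r2=0x61
[3] flags=1001 → (cmp)
[4] flags=1001 PL?F → skip
[5] flags=1001 NE?T → r1=0xd6
[6] flags=1001 CS?F → skip

EXEC = [1,2,5]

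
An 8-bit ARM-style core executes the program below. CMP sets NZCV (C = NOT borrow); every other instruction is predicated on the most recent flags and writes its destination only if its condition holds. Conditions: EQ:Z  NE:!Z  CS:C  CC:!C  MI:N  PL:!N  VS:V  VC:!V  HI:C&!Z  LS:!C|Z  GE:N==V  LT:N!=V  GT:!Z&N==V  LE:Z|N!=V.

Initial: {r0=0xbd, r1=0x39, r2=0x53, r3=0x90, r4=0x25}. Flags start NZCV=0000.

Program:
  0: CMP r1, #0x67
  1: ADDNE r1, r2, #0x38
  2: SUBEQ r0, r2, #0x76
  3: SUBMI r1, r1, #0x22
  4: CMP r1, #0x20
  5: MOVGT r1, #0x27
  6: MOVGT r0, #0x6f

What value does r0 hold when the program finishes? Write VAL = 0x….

VAL = 0x6f

[0] flags=1000 → (cmp)
[1] flags=1000 NE?T → r1=0x8b
[2] flags=1000 EQ?F → skip
[3] flags=1000 MI?T → r1=0x69
[4] flags=0010 → (cmp)
[5] flags=0010 GT?T → r1=0x27
[6] flags=0010 GT?T → r0=0x6f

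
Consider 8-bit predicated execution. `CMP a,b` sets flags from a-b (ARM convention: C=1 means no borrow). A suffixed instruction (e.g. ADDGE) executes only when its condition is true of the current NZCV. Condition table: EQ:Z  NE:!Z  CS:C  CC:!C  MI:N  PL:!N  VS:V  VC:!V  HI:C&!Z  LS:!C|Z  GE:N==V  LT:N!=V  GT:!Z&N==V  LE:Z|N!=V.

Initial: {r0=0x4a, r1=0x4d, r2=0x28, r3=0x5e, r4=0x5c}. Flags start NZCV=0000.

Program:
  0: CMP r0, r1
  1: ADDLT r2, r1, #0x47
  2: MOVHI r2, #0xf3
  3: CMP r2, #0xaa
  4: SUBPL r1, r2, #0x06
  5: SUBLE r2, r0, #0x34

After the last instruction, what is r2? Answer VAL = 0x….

VAL = 0x16

[0] flags=1000 → (cmp)
[1] flags=1000 LT?T → r2=0x94
[2] flags=1000 HI?F → skip
[3] flags=1000 → (cmp)
[4] flags=1000 PL?F → skip
[5] flags=1000 LE?T → r2=0x16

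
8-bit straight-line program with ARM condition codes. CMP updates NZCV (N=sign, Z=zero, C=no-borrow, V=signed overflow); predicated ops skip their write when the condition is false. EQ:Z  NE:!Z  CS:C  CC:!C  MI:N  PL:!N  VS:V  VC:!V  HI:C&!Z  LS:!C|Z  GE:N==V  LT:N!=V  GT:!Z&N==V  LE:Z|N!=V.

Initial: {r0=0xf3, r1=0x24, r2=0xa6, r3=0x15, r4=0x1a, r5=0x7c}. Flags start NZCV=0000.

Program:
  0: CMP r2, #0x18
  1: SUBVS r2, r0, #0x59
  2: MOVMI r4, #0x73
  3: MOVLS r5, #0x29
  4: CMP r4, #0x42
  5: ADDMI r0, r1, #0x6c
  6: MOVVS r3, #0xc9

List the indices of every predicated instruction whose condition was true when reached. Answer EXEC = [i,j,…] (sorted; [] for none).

EXEC = [2]

0: ✓ CMP  NZCV=1010
1: · SUBVS
2: ✓ MOVMI  r4←0x73
3: · MOVLS
4: ✓ CMP  NZCV=0010
5: · ADDMI
6: · MOVVS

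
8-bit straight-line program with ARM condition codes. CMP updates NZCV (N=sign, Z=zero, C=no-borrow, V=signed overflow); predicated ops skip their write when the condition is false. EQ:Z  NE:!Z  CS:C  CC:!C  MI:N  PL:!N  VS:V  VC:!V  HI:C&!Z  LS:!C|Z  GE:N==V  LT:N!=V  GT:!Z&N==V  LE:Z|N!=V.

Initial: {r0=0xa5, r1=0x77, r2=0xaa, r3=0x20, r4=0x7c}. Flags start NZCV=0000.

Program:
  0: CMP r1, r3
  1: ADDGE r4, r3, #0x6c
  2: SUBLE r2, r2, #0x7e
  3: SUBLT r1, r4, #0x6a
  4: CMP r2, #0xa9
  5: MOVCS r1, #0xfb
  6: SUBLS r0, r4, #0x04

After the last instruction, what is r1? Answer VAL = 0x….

[0] flags=0010 → (cmp)
[1] flags=0010 GE?T → r4=0x8c
[2] flags=0010 LE?F → skip
[3] flags=0010 LT?F → skip
[4] flags=0010 → (cmp)
[5] flags=0010 CS?T → r1=0xfb
[6] flags=0010 LS?F → skip

VAL = 0xfb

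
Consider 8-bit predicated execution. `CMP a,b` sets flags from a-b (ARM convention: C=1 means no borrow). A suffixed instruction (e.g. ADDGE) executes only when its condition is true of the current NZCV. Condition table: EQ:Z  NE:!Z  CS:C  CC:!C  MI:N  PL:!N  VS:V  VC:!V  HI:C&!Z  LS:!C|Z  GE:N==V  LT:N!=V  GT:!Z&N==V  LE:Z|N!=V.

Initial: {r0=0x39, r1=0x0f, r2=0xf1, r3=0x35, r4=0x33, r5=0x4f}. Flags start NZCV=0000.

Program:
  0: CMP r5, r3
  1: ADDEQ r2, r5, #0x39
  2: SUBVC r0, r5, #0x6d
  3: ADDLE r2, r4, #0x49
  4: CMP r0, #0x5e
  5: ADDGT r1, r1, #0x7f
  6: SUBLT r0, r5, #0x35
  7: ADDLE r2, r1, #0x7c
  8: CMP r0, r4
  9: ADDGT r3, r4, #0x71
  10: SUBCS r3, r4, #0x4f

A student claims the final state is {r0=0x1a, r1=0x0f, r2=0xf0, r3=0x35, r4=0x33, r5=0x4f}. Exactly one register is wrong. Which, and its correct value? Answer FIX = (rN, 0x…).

0: ✓ CMP  NZCV=0010
1: · ADDEQ
2: ✓ SUBVC  r0←0xe2
3: · ADDLE
4: ✓ CMP  NZCV=1010
5: · ADDGT
6: ✓ SUBLT  r0←0x1a
7: ✓ ADDLE  r2←0x8b
8: ✓ CMP  NZCV=1000
9: · ADDGT
10: · SUBCS

FIX = (r2, 0x8b)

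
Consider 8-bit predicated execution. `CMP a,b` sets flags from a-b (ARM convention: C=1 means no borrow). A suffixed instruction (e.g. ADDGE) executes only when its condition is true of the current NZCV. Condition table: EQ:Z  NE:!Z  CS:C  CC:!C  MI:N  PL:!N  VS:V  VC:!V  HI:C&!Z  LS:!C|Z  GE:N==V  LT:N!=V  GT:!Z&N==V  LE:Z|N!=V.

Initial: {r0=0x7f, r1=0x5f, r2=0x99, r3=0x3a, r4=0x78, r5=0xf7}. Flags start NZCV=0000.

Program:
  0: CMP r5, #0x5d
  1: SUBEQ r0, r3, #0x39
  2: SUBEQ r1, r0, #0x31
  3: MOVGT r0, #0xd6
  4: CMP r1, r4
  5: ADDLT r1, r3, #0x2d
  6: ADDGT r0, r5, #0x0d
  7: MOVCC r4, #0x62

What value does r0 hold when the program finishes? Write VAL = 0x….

VAL = 0x7f

[0] flags=1010 → (cmp)
[1] flags=1010 EQ?F → skip
[2] flags=1010 EQ?F → skip
[3] flags=1010 GT?F → skip
[4] flags=1000 → (cmp)
[5] flags=1000 LT?T → r1=0x67
[6] flags=1000 GT?F → skip
[7] flags=1000 CC?T → r4=0x62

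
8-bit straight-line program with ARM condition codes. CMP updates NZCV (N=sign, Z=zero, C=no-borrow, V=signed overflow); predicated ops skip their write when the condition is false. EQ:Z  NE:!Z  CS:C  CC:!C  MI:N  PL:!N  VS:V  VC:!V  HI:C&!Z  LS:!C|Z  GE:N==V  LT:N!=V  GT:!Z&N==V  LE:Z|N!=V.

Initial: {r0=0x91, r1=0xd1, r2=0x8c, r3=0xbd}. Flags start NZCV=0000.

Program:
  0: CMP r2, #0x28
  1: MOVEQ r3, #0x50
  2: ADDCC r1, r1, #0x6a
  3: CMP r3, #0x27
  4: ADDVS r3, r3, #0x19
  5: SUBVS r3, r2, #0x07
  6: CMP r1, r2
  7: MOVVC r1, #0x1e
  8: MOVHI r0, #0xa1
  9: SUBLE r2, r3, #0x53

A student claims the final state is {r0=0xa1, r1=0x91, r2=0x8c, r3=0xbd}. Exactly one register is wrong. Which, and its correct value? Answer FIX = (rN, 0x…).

0: ✓ CMP  NZCV=0011
1: · MOVEQ
2: · ADDCC
3: ✓ CMP  NZCV=1010
4: · ADDVS
5: · SUBVS
6: ✓ CMP  NZCV=0010
7: ✓ MOVVC  r1←0x1e
8: ✓ MOVHI  r0←0xa1
9: · SUBLE

FIX = (r1, 0x1e)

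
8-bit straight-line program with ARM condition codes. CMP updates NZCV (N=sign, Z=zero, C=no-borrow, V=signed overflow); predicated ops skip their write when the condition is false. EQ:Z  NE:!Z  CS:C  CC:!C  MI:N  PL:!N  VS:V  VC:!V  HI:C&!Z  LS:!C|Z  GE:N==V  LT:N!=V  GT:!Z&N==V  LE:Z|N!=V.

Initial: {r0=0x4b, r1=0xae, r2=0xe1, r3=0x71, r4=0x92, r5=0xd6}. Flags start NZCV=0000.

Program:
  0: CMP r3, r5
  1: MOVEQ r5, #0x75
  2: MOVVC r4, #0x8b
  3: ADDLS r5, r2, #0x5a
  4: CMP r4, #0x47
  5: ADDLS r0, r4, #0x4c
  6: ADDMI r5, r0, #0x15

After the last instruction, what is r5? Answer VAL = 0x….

VAL = 0x3b

0: ✓ CMP  NZCV=1001
1: · MOVEQ
2: · MOVVC
3: ✓ ADDLS  r5←0x3b
4: ✓ CMP  NZCV=0011
5: · ADDLS
6: · ADDMI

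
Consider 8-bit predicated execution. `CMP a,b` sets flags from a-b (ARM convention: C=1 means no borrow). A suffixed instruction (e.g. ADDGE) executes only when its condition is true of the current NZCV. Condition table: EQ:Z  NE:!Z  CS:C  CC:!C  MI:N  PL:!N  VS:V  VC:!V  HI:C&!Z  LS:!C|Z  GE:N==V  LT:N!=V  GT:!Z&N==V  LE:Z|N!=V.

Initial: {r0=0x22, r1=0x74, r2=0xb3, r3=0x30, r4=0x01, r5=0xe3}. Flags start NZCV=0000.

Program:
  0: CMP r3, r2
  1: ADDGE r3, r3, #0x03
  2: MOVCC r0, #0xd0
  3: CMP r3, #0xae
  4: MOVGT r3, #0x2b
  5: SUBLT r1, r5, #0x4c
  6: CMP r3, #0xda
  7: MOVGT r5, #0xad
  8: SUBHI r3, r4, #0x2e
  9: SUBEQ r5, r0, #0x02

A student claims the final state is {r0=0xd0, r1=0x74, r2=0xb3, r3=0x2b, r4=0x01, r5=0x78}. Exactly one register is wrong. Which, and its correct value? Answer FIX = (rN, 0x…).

0: ✓ CMP  NZCV=0000
1: ✓ ADDGE  r3←0x33
2: ✓ MOVCC  r0←0xd0
3: ✓ CMP  NZCV=1001
4: ✓ MOVGT  r3←0x2b
5: · SUBLT
6: ✓ CMP  NZCV=0000
7: ✓ MOVGT  r5←0xad
8: · SUBHI
9: · SUBEQ

FIX = (r5, 0xad)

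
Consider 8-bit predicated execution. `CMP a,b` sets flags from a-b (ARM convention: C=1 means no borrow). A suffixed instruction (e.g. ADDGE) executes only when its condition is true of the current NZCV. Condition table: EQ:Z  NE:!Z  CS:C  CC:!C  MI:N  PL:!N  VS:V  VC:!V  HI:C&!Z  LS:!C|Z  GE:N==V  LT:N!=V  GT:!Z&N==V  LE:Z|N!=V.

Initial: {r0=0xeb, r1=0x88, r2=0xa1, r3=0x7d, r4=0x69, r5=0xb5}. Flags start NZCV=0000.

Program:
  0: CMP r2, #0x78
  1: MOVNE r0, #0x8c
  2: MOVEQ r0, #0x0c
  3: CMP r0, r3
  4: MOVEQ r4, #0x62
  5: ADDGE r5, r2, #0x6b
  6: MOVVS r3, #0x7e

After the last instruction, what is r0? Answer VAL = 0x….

VAL = 0x8c

[0] flags=0011 → (cmp)
[1] flags=0011 NE?T → r0=0x8c
[2] flags=0011 EQ?F → skip
[3] flags=0011 → (cmp)
[4] flags=0011 EQ?F → skip
[5] flags=0011 GE?F → skip
[6] flags=0011 VS?T → r3=0x7e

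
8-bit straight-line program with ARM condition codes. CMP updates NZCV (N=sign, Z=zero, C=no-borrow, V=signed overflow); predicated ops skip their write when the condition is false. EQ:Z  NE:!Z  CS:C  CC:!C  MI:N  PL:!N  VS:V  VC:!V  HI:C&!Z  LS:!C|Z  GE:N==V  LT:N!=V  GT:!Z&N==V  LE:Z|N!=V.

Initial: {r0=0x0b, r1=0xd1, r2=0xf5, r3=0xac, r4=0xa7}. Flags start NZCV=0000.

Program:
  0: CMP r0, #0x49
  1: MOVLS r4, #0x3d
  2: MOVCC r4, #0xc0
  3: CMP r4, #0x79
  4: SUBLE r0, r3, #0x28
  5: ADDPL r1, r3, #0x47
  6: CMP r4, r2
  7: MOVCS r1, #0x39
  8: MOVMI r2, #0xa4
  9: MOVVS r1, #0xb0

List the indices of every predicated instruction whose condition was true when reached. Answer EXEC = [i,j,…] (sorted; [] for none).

[0] flags=1000 → (cmp)
[1] flags=1000 LS?T → r4=0x3d
[2] flags=1000 CC?T → r4=0xc0
[3] flags=0011 → (cmp)
[4] flags=0011 LE?T → r0=0x84
[5] flags=0011 PL?T → r1=0xf3
[6] flags=1000 → (cmp)
[7] flags=1000 CS?F → skip
[8] flags=1000 MI?T → r2=0xa4
[9] flags=1000 VS?F → skip

EXEC = [1,2,4,5,8]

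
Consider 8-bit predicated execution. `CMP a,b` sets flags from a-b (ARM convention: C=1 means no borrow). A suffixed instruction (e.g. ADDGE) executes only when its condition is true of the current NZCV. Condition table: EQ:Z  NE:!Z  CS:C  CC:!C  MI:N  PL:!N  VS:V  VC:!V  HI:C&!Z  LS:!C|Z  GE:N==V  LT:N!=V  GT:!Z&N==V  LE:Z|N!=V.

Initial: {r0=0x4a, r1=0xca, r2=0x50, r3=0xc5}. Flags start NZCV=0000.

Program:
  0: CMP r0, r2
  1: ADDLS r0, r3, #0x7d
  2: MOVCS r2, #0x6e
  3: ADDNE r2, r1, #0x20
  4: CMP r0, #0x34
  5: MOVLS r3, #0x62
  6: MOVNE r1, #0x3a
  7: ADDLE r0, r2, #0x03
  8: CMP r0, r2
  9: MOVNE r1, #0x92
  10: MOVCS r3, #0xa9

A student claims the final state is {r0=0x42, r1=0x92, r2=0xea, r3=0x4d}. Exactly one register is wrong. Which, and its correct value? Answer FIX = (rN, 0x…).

[0] flags=1000 → (cmp)
[1] flags=1000 LS?T → r0=0x42
[2] flags=1000 CS?F → skip
[3] flags=1000 NE?T → r2=0xea
[4] flags=0010 → (cmp)
[5] flags=0010 LS?F → skip
[6] flags=0010 NE?T → r1=0x3a
[7] flags=0010 LE?F → skip
[8] flags=0000 → (cmp)
[9] flags=0000 NE?T → r1=0x92
[10] flags=0000 CS?F → skip

FIX = (r3, 0xc5)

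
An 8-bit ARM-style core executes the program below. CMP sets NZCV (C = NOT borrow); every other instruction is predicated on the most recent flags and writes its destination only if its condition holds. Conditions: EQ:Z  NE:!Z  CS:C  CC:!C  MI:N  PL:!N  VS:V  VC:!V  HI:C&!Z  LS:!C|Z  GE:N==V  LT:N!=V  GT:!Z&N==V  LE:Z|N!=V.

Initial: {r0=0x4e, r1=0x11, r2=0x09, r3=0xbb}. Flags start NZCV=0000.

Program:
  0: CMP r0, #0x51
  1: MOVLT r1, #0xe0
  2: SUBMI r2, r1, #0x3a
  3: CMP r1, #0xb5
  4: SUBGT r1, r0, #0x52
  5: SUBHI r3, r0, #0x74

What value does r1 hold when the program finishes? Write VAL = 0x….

VAL = 0xfc

[0] flags=1000 → (cmp)
[1] flags=1000 LT?T → r1=0xe0
[2] flags=1000 MI?T → r2=0xa6
[3] flags=0010 → (cmp)
[4] flags=0010 GT?T → r1=0xfc
[5] flags=0010 HI?T → r3=0xda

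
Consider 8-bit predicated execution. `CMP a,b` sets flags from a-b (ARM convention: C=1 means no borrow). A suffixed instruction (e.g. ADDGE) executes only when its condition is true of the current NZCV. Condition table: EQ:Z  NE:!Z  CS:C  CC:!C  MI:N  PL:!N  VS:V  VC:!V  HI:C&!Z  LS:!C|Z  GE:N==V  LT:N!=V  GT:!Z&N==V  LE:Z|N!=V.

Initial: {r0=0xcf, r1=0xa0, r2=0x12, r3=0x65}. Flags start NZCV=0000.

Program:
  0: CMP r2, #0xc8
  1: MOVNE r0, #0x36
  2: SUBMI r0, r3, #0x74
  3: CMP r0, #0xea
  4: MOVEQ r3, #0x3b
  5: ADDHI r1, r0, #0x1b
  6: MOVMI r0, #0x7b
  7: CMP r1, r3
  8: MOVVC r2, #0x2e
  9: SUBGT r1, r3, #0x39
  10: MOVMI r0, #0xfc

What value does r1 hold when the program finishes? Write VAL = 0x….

0: ✓ CMP  NZCV=0000
1: ✓ MOVNE  r0←0x36
2: · SUBMI
3: ✓ CMP  NZCV=0000
4: · MOVEQ
5: · ADDHI
6: · MOVMI
7: ✓ CMP  NZCV=0011
8: · MOVVC
9: · SUBGT
10: · MOVMI

VAL = 0xa0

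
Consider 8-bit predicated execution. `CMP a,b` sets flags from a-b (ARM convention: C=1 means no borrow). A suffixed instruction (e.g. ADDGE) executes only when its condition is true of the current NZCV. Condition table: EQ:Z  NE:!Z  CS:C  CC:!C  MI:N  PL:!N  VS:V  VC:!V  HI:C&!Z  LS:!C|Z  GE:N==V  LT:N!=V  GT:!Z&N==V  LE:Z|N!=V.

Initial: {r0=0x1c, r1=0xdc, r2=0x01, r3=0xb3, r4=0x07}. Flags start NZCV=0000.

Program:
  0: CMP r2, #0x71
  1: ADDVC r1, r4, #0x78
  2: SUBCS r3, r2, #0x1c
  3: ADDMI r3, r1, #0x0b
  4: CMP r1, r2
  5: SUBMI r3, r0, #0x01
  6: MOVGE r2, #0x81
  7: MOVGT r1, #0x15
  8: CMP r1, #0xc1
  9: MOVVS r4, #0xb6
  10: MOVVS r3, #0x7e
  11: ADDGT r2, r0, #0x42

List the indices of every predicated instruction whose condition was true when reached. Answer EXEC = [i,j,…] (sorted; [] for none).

[0] flags=1000 → (cmp)
[1] flags=1000 VC?T → r1=0x7f
[2] flags=1000 CS?F → skip
[3] flags=1000 MI?T → r3=0x8a
[4] flags=0010 → (cmp)
[5] flags=0010 MI?F → skip
[6] flags=0010 GE?T → r2=0x81
[7] flags=0010 GT?T → r1=0x15
[8] flags=0000 → (cmp)
[9] flags=0000 VS?F → skip
[10] flags=0000 VS?F → skip
[11] flags=0000 GT?T → r2=0x5e

EXEC = [1,3,6,7,11]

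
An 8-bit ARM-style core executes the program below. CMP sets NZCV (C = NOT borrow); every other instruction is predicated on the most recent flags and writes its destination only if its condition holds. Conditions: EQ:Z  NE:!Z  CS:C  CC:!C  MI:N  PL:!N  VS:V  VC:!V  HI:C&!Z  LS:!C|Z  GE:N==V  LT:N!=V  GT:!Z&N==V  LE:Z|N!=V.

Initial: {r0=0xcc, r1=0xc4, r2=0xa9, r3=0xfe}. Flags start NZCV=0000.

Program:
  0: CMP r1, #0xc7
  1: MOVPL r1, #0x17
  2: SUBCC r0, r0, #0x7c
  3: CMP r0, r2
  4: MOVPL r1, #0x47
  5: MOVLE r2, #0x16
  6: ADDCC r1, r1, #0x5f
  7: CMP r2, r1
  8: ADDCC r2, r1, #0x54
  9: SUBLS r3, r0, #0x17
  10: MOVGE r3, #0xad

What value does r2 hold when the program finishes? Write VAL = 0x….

VAL = 0xa9

0: ✓ CMP  NZCV=1000
1: · MOVPL
2: ✓ SUBCC  r0←0x50
3: ✓ CMP  NZCV=1001
4: · MOVPL
5: · MOVLE
6: ✓ ADDCC  r1←0x23
7: ✓ CMP  NZCV=1010
8: · ADDCC
9: · SUBLS
10: · MOVGE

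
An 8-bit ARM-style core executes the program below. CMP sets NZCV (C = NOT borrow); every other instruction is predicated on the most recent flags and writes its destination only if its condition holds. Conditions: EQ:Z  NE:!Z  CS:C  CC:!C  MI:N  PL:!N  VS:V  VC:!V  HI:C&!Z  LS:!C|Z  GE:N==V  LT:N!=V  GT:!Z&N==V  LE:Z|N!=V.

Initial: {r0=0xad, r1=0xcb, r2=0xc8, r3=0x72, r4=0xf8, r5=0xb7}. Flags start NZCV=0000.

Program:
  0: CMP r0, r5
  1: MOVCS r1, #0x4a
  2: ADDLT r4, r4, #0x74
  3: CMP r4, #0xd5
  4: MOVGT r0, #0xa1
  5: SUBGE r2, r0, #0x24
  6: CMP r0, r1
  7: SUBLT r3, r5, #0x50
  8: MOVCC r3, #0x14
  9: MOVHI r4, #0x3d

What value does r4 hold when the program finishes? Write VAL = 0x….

0: ✓ CMP  NZCV=1000
1: · MOVCS
2: ✓ ADDLT  r4←0x6c
3: ✓ CMP  NZCV=1001
4: ✓ MOVGT  r0←0xa1
5: ✓ SUBGE  r2←0x7d
6: ✓ CMP  NZCV=1000
7: ✓ SUBLT  r3←0x67
8: ✓ MOVCC  r3←0x14
9: · MOVHI

VAL = 0x6c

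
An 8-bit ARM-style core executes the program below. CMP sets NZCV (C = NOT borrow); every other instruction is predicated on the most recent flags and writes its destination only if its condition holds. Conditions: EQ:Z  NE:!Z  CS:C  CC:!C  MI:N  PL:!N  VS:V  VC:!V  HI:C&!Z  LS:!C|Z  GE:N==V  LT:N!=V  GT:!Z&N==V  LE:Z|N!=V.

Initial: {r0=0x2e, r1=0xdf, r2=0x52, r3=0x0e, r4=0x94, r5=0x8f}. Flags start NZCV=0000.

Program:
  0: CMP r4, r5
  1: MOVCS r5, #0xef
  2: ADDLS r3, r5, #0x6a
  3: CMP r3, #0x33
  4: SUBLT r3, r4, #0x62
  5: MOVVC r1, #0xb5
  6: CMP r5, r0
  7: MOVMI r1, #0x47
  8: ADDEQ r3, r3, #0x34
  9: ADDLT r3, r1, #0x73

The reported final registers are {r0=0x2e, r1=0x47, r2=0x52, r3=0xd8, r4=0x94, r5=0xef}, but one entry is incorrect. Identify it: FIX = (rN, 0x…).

0: ✓ CMP  NZCV=0010
1: ✓ MOVCS  r5←0xef
2: · ADDLS
3: ✓ CMP  NZCV=1000
4: ✓ SUBLT  r3←0x32
5: ✓ MOVVC  r1←0xb5
6: ✓ CMP  NZCV=1010
7: ✓ MOVMI  r1←0x47
8: · ADDEQ
9: ✓ ADDLT  r3←0xba

FIX = (r3, 0xba)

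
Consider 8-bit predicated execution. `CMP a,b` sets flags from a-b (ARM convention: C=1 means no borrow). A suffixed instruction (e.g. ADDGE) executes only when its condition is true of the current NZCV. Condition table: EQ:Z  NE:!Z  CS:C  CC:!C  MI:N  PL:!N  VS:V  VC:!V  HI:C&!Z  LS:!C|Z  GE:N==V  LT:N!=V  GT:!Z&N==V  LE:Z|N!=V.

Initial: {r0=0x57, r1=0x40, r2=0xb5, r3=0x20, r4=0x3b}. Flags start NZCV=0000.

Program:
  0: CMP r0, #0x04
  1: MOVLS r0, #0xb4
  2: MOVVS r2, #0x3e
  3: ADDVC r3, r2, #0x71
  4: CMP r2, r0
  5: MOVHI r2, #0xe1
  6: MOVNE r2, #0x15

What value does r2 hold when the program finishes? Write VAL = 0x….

VAL = 0x15

0: ✓ CMP  NZCV=0010
1: · MOVLS
2: · MOVVS
3: ✓ ADDVC  r3←0x26
4: ✓ CMP  NZCV=0011
5: ✓ MOVHI  r2←0xe1
6: ✓ MOVNE  r2←0x15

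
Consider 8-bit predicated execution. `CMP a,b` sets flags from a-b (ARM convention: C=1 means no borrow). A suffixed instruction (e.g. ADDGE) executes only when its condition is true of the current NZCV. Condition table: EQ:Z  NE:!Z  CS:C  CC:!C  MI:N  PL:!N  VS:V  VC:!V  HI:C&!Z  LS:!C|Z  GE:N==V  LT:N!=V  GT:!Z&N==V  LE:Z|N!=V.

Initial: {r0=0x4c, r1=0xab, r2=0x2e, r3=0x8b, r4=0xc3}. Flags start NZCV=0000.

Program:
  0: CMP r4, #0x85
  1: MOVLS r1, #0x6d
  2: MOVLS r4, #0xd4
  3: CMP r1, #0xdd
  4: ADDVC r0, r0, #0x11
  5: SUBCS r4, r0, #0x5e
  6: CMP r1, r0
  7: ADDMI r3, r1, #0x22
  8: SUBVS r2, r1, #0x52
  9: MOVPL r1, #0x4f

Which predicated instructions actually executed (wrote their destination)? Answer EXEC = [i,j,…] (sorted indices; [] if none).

EXEC = [4,8,9]

0: ✓ CMP  NZCV=0010
1: · MOVLS
2: · MOVLS
3: ✓ CMP  NZCV=1000
4: ✓ ADDVC  r0←0x5d
5: · SUBCS
6: ✓ CMP  NZCV=0011
7: · ADDMI
8: ✓ SUBVS  r2←0x59
9: ✓ MOVPL  r1←0x4f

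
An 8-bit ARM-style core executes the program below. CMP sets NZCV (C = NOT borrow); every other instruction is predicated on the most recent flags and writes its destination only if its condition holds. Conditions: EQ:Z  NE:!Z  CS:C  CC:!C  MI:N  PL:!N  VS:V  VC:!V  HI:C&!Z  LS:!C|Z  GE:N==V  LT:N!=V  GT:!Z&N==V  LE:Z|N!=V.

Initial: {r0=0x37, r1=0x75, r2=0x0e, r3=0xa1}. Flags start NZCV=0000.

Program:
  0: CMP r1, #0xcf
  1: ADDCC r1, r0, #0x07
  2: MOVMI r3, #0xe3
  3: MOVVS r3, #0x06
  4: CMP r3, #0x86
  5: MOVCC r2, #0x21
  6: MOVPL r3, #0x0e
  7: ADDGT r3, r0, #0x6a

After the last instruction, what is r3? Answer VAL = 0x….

VAL = 0xa1

[0] flags=1001 → (cmp)
[1] flags=1001 CC?T → r1=0x3e
[2] flags=1001 MI?T → r3=0xe3
[3] flags=1001 VS?T → r3=0x06
[4] flags=1001 → (cmp)
[5] flags=1001 CC?T → r2=0x21
[6] flags=1001 PL?F → skip
[7] flags=1001 GT?T → r3=0xa1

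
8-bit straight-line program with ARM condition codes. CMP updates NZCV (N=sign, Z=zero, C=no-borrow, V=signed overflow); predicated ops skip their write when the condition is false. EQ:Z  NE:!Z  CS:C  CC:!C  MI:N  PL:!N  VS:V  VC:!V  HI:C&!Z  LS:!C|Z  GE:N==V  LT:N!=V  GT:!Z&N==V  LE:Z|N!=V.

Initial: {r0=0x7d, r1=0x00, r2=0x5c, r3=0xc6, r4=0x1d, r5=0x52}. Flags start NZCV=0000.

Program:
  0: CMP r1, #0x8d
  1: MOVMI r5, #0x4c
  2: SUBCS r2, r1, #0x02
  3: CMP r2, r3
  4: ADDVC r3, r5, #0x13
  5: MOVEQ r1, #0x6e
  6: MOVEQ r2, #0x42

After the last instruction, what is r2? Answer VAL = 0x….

0: ✓ CMP  NZCV=0000
1: · MOVMI
2: · SUBCS
3: ✓ CMP  NZCV=1001
4: · ADDVC
5: · MOVEQ
6: · MOVEQ

VAL = 0x5c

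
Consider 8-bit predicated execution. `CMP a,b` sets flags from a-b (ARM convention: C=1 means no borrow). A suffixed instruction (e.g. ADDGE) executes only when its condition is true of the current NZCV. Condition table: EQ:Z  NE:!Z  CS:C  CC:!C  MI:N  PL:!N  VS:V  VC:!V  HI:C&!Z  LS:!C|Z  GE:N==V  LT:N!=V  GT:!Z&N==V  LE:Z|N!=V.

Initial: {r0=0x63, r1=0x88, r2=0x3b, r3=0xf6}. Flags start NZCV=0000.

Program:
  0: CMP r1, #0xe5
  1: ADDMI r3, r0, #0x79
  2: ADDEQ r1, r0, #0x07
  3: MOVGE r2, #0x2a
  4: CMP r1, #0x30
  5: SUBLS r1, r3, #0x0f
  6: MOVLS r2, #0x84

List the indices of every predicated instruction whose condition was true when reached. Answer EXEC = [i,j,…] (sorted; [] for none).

[0] flags=1000 → (cmp)
[1] flags=1000 MI?T → r3=0xdc
[2] flags=1000 EQ?F → skip
[3] flags=1000 GE?F → skip
[4] flags=0011 → (cmp)
[5] flags=0011 LS?F → skip
[6] flags=0011 LS?F → skip

EXEC = [1]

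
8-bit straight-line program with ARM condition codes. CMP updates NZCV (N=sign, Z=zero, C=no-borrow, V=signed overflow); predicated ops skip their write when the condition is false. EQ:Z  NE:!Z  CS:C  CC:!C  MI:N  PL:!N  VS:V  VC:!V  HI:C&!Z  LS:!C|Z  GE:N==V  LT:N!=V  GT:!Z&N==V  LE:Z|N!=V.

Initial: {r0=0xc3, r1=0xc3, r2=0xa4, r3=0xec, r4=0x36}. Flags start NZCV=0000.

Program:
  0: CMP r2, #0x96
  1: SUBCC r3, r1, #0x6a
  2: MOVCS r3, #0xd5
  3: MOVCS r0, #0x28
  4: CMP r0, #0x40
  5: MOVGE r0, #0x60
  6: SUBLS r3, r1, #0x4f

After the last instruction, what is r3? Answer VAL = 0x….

VAL = 0x74

0: ✓ CMP  NZCV=0010
1: · SUBCC
2: ✓ MOVCS  r3←0xd5
3: ✓ MOVCS  r0←0x28
4: ✓ CMP  NZCV=1000
5: · MOVGE
6: ✓ SUBLS  r3←0x74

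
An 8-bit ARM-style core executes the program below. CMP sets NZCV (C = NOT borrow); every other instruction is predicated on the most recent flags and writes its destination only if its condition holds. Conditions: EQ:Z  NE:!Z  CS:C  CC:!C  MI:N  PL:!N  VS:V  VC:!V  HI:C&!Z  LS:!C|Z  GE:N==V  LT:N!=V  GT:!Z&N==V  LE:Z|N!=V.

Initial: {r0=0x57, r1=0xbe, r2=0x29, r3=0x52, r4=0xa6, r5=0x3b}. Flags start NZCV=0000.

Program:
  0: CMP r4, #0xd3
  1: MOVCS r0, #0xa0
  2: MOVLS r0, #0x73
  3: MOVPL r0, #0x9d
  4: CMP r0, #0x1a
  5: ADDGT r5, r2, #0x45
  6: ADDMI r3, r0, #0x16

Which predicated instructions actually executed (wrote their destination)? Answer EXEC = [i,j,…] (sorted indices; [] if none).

0: ✓ CMP  NZCV=1000
1: · MOVCS
2: ✓ MOVLS  r0←0x73
3: · MOVPL
4: ✓ CMP  NZCV=0010
5: ✓ ADDGT  r5←0x6e
6: · ADDMI

EXEC = [2,5]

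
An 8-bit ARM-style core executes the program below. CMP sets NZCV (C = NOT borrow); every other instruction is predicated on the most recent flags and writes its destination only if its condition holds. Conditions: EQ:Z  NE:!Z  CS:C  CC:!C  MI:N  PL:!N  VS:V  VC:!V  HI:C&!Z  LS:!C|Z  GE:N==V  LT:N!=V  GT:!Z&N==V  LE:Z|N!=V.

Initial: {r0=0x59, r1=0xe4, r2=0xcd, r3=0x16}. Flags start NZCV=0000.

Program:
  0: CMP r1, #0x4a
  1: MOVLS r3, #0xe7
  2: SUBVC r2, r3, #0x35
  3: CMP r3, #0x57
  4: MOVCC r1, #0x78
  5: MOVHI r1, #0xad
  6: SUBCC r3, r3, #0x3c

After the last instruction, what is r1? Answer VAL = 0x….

[0] flags=1010 → (cmp)
[1] flags=1010 LS?F → skip
[2] flags=1010 VC?T → r2=0xe1
[3] flags=1000 → (cmp)
[4] flags=1000 CC?T → r1=0x78
[5] flags=1000 HI?F → skip
[6] flags=1000 CC?T → r3=0xda

VAL = 0x78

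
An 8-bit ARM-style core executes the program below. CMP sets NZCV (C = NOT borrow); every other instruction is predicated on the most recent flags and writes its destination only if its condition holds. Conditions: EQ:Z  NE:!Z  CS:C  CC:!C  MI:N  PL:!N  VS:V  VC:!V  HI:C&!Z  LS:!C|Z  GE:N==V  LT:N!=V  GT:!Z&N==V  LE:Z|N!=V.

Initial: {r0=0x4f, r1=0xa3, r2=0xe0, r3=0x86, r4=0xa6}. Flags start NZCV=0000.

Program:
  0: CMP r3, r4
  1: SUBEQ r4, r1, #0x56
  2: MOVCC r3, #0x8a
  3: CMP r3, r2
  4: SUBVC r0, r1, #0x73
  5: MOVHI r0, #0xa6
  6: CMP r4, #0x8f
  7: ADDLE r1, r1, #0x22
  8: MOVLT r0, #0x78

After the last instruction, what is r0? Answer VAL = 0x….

[0] flags=1000 → (cmp)
[1] flags=1000 EQ?F → skip
[2] flags=1000 CC?T → r3=0x8a
[3] flags=1000 → (cmp)
[4] flags=1000 VC?T → r0=0x30
[5] flags=1000 HI?F → skip
[6] flags=0010 → (cmp)
[7] flags=0010 LE?F → skip
[8] flags=0010 LT?F → skip

VAL = 0x30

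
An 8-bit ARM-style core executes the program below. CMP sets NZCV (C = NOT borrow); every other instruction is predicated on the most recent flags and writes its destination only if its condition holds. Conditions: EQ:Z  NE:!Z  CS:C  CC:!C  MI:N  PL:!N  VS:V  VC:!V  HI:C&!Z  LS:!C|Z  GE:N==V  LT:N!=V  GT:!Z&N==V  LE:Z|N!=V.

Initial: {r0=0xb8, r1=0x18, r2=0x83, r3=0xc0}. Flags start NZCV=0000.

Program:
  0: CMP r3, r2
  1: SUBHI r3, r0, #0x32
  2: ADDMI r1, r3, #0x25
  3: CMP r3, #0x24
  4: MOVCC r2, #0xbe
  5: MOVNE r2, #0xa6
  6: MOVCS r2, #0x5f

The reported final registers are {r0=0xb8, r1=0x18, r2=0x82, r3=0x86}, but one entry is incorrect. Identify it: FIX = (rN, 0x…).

0: ✓ CMP  NZCV=0010
1: ✓ SUBHI  r3←0x86
2: · ADDMI
3: ✓ CMP  NZCV=0011
4: · MOVCC
5: ✓ MOVNE  r2←0xa6
6: ✓ MOVCS  r2←0x5f

FIX = (r2, 0x5f)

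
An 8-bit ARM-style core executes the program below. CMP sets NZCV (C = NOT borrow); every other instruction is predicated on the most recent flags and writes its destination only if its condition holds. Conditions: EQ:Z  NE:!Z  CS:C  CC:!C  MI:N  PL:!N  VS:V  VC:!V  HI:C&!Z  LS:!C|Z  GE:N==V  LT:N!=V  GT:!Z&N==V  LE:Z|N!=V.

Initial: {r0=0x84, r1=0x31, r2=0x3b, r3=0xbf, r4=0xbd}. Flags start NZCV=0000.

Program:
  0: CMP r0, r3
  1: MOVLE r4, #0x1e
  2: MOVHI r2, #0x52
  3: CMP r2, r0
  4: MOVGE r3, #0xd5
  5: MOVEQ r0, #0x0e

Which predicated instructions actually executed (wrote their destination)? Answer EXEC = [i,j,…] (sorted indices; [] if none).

0: ✓ CMP  NZCV=1000
1: ✓ MOVLE  r4←0x1e
2: · MOVHI
3: ✓ CMP  NZCV=1001
4: ✓ MOVGE  r3←0xd5
5: · MOVEQ

EXEC = [1,4]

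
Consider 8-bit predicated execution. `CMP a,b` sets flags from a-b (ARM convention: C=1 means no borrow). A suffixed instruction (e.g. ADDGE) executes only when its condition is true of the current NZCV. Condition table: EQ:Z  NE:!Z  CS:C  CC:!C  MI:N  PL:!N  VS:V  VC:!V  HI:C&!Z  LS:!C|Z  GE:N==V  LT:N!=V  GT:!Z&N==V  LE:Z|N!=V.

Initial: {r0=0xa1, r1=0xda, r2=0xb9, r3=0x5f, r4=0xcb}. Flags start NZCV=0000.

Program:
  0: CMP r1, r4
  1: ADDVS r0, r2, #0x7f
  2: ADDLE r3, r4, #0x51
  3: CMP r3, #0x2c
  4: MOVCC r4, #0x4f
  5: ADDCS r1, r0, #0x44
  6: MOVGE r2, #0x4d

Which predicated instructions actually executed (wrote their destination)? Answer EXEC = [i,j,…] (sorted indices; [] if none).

EXEC = [5,6]

[0] flags=0010 → (cmp)
[1] flags=0010 VS?F → skip
[2] flags=0010 LE?F → skip
[3] flags=0010 → (cmp)
[4] flags=0010 CC?F → skip
[5] flags=0010 CS?T → r1=0xe5
[6] flags=0010 GE?T → r2=0x4d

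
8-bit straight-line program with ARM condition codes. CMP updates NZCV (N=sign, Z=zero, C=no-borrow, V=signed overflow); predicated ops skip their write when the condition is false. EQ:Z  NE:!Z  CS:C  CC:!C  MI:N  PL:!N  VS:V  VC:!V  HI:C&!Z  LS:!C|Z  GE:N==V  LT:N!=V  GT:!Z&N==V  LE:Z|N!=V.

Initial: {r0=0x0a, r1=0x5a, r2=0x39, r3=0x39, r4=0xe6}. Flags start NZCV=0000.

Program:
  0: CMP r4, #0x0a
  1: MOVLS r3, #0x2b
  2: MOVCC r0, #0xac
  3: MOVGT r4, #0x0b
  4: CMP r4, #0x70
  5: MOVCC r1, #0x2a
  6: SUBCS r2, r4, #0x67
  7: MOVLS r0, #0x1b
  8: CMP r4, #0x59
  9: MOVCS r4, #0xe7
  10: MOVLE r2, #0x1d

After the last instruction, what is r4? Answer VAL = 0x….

0: ✓ CMP  NZCV=1010
1: · MOVLS
2: · MOVCC
3: · MOVGT
4: ✓ CMP  NZCV=0011
5: · MOVCC
6: ✓ SUBCS  r2←0x7f
7: · MOVLS
8: ✓ CMP  NZCV=1010
9: ✓ MOVCS  r4←0xe7
10: ✓ MOVLE  r2←0x1d

VAL = 0xe7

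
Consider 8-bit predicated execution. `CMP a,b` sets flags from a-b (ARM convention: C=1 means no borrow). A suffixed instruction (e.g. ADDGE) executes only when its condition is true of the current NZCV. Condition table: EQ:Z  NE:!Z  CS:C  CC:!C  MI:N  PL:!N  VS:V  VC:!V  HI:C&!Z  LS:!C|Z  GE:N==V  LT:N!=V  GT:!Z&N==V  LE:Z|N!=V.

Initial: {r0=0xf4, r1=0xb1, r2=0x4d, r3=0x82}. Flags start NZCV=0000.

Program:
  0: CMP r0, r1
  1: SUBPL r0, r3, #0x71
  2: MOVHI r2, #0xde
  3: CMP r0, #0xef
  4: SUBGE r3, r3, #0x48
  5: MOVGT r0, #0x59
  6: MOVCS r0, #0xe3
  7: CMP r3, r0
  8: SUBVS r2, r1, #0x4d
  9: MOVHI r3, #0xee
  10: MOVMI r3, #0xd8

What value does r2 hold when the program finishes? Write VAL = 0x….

0: ✓ CMP  NZCV=0010
1: ✓ SUBPL  r0←0x11
2: ✓ MOVHI  r2←0xde
3: ✓ CMP  NZCV=0000
4: ✓ SUBGE  r3←0x3a
5: ✓ MOVGT  r0←0x59
6: · MOVCS
7: ✓ CMP  NZCV=1000
8: · SUBVS
9: · MOVHI
10: ✓ MOVMI  r3←0xd8

VAL = 0xde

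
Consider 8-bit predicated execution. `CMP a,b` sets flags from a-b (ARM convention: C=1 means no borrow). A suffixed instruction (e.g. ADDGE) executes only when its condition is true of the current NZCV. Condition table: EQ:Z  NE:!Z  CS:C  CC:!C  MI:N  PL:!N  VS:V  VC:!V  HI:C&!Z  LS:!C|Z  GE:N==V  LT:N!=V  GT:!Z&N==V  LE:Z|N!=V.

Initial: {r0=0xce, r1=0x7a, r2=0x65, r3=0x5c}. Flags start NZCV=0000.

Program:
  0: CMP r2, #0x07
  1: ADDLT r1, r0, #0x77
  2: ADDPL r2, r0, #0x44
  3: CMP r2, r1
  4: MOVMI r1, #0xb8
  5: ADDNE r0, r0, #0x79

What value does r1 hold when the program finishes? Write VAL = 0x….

VAL = 0xb8

0: ✓ CMP  NZCV=0010
1: · ADDLT
2: ✓ ADDPL  r2←0x12
3: ✓ CMP  NZCV=1000
4: ✓ MOVMI  r1←0xb8
5: ✓ ADDNE  r0←0x47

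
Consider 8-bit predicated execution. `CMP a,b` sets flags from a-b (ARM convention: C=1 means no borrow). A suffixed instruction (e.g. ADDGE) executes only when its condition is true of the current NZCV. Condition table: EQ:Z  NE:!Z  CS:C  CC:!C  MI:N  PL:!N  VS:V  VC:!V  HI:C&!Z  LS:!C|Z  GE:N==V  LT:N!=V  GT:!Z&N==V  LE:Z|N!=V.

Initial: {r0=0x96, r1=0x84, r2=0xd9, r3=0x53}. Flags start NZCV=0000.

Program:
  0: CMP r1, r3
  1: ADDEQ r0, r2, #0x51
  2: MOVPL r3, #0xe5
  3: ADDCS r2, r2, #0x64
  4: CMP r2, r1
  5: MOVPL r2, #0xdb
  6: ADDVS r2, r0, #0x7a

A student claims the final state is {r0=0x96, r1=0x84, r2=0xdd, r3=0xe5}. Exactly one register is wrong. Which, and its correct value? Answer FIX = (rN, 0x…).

FIX = (r2, 0x10)

[0] flags=0011 → (cmp)
[1] flags=0011 EQ?F → skip
[2] flags=0011 PL?T → r3=0xe5
[3] flags=0011 CS?T → r2=0x3d
[4] flags=1001 → (cmp)
[5] flags=1001 PL?F → skip
[6] flags=1001 VS?T → r2=0x10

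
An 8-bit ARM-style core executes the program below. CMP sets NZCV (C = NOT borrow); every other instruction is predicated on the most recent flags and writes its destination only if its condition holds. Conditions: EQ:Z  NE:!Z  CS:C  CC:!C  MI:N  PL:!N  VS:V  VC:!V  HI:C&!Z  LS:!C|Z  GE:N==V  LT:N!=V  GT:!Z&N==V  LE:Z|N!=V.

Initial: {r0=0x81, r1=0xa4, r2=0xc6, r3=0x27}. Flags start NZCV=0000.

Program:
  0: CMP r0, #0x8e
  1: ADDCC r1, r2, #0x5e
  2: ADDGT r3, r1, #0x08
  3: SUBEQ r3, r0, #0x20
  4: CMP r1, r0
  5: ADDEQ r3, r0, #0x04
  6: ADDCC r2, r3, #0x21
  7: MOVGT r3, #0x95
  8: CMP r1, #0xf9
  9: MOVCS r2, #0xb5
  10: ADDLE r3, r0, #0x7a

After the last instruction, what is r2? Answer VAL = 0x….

0: ✓ CMP  NZCV=1000
1: ✓ ADDCC  r1←0x24
2: · ADDGT
3: · SUBEQ
4: ✓ CMP  NZCV=1001
5: · ADDEQ
6: ✓ ADDCC  r2←0x48
7: ✓ MOVGT  r3←0x95
8: ✓ CMP  NZCV=0000
9: · MOVCS
10: · ADDLE

VAL = 0x48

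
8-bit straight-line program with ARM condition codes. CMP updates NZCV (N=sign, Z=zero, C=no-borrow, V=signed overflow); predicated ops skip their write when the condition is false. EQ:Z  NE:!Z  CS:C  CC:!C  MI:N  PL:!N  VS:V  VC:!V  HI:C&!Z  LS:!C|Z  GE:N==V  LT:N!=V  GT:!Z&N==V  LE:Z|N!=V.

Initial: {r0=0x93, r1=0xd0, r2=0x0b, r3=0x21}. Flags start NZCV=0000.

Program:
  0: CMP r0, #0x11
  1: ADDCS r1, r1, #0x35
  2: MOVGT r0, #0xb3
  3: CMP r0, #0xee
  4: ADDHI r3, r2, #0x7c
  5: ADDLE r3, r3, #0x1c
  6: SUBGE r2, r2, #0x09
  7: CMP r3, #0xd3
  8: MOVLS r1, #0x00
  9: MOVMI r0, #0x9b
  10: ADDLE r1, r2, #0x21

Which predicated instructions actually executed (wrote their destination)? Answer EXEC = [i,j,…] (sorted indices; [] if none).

[0] flags=1010 → (cmp)
[1] flags=1010 CS?T → r1=0x05
[2] flags=1010 GT?F → skip
[3] flags=1000 → (cmp)
[4] flags=1000 HI?F → skip
[5] flags=1000 LE?T → r3=0x3d
[6] flags=1000 GE?F → skip
[7] flags=0000 → (cmp)
[8] flags=0000 LS?T → r1=0x00
[9] flags=0000 MI?F → skip
[10] flags=0000 LE?F → skip

EXEC = [1,5,8]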